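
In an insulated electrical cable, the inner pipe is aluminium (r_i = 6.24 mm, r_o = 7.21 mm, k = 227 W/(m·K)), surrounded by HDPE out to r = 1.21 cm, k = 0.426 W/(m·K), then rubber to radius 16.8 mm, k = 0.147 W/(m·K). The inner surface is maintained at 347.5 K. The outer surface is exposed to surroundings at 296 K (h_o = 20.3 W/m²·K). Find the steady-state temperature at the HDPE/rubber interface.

T = 337.7 K

Series thermal resistances, inner to outer:
  R'_aluminium = ln(0.00721/0.00624)/(2πk) = 0.1445/(2π·227) = 1.013×10^-4 m·K/W
  R'_HDPE = ln(0.0121/0.00721)/(2πk) = 0.5177/(2π·0.426) = 0.1934 m·K/W
  R'_rubber = ln(0.0168/0.0121)/(2πk) = 0.3282/(2π·0.147) = 0.3553 m·K/W
  R'_conv,out = 1/(2πr h) = 1/(2π·0.0168·20.3) = 0.4667 m·K/W
ΣR = 1.013×10^-4 + 0.1934 + 0.3553 + 0.4667 = 1.016 m·K/W
Q' = ΔT/ΣR = (347.5 K − 296 K)/1.016 = 50.69 W/m
From the inner boundary to the HDPE/rubber interface, ΣR_partial = 0.1935 m·K/W.
T_interface = T_in − Q'·ΣR_partial = 347.5 K − (50.69)(0.1935) = 337.7 K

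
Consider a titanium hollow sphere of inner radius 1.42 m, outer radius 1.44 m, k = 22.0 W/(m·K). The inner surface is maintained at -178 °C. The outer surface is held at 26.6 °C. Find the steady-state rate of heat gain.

Q = 4πk·ΔT/(1/r₁ − 1/r₂) = 4π × 22.0 × 204.6 / (1/1.42 − 1/1.44) = 5.78×10^6 W

Q = 5780 kW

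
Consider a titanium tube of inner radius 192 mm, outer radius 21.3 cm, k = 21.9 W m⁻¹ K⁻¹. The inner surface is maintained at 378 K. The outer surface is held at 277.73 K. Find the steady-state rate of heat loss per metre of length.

Q' = 2πk·ΔT/ln(r₂/r₁) = 2π × 21.9 × 100.27 / ln(0.213/0.192) = 1.33×10^5 W/m

Q' = 133 kW/m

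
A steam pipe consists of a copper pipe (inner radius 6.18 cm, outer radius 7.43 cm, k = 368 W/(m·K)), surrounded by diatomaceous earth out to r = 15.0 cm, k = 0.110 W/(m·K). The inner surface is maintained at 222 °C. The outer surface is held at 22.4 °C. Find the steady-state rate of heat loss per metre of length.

Q' = 196 W/m

Treat each layer as a resistance in series:
  R'_copper = ln(0.0743/0.0618)/(2πk) = 0.1842/(2π·368) = 7.967×10^-5 m·K/W
  R'_diatomaceous earth = ln(0.150/0.0743)/(2πk) = 0.7025/(2π·0.110) = 1.016 m·K/W
ΣR = 7.967×10^-5 + 1.016 = 1.016 m·K/W
Q' = ΔT/ΣR = (222 °C − 22.4 °C)/1.016 = 196 W/m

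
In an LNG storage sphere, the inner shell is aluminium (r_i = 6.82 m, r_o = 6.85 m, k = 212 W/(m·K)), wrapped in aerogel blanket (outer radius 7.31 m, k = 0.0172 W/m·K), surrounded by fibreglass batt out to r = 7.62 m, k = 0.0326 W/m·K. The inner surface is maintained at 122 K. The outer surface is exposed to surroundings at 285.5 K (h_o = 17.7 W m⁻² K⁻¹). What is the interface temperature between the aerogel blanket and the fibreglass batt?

T = 245.7 K

Resistance network (inner→outer):
  R_aluminium = (1/6.82 − 1/6.85)/(4πk) = 6.422×10^-4/(4π·212) = 2.410×10^-7 K/W
  R_aerogel blanket = (1/6.85 − 1/7.31)/(4πk) = 0.009186/(4π·0.0172) = 0.04250 K/W
  R_fibreglass batt = (1/7.31 − 1/7.62)/(4πk) = 0.005565/(4π·0.0326) = 0.01359 K/W
  R_conv,out = 1/(4πr²h) = 1/(4π·7.62²·17.7) = 7.743×10^-5 K/W
ΣR = 2.410×10^-7 + 0.04250 + 0.01359 + 7.743×10^-5 = 0.05617 K/W
Q = ΔT/ΣR = (122 K − 285.5 K)/0.05617 = -2911 W
From the inner boundary to the aerogel blanket/fibreglass batt interface, ΣR_partial = 0.04250 K/W.
T_interface = T_in − Q·ΣR_partial = 122 K − (-2911)(0.04250) = 245.7 K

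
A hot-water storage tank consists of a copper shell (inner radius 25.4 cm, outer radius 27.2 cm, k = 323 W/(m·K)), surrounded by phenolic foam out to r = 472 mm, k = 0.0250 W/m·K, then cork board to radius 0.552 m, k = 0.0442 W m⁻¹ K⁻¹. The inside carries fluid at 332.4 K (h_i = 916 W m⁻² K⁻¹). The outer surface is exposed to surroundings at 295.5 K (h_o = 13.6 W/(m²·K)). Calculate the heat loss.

Q = 6.67 W

Resistance network (inner→outer):
  R_conv,in = 1/(4πr²h) = 1/(4π·0.254²·916) = 0.001347 K/W
  R_copper = (1/0.254 − 1/0.272)/(4πk) = 0.2605/(4π·323) = 6.419×10^-5 K/W
  R_phenolic foam = (1/0.272 − 1/0.472)/(4πk) = 1.558/(4π·0.0250) = 4.959 K/W
  R_cork board = (1/0.472 − 1/0.552)/(4πk) = 0.3070/(4π·0.0442) = 0.5528 K/W
  R_conv,out = 1/(4πr²h) = 1/(4π·0.552²·13.6) = 0.01920 K/W
ΣR = 0.001347 + 6.419×10^-5 + 4.959 + 0.5528 + 0.01920 = 5.532 K/W
Q = ΔT/ΣR = (332.4 K − 295.5 K)/5.532 = 6.67 W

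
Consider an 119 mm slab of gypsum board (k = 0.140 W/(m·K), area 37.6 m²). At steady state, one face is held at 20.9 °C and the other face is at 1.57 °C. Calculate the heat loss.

Q = 855 W

Q = kA·ΔT/L = 0.140 × 37.6 × |20.9 °C − 1.57 °C| / 0.119 = 855 W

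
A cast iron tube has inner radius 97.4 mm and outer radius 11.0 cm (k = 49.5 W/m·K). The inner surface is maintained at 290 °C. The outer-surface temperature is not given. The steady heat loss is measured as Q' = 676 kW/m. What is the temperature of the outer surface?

Series resistances:
  R'_cast iron = ln(0.110/0.0974)/(2πk) = 0.1217/(2π·49.5) = 3.911×10^-4 m·K/W
ΣR = 3.911×10^-4 m·K/W
ΔT = Q'·ΣR = 6.76×10^5 × 3.911×10^-4 = 264.4 K
Heat flows outward, so T_out = T_in − ΔT = 290 − 264.4 = 25.6 °C

T_out = 25.6 °C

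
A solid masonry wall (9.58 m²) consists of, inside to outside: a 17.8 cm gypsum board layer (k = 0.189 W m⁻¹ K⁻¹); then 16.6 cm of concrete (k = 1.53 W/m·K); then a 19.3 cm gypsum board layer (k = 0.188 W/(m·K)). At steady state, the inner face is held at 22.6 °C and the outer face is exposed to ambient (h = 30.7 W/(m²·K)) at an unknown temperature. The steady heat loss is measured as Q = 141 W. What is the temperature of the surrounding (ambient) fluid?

Series resistances:
  R_gypsum board = L/(kA) = 0.178/(0.189·9.58) = 0.09831 K/W
  R_concrete = L/(kA) = 0.166/(1.53·9.58) = 0.01133 K/W
  R_gypsum board = L/(kA) = 0.193/(0.188·9.58) = 0.1072 K/W
  R_conv,out = 1/(hA) = 1/(30.7·9.58) = 0.003400 K/W
ΣR = 0.2202 K/W
ΔT = Q·ΣR = 141 × 0.2202 = 31.05 K
Heat flows outward, so T_out = T_in − ΔT = 22.6 − 31.05 = -8.45 °C

T_out = -8.45 °C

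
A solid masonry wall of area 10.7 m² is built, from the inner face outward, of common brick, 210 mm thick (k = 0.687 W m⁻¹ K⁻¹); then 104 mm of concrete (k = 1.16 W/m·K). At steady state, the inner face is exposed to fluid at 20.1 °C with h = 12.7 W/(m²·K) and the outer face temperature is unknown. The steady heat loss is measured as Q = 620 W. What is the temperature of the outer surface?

Sum the resistances:
  R_conv,in = 1/(hA) = 1/(12.7·10.7) = 0.007359 K/W
  R_common brick = L/(kA) = 0.210/(0.687·10.7) = 0.02857 K/W
  R_concrete = L/(kA) = 0.104/(1.16·10.7) = 0.008379 K/W
ΣR = 0.04431 K/W
ΔT = Q·ΣR = 620 × 0.04431 = 27.47 K
Heat flows outward, so T_out = T_in − ΔT = 20.1 − 27.47 = -7.37 °C

T_out = -7.37 °C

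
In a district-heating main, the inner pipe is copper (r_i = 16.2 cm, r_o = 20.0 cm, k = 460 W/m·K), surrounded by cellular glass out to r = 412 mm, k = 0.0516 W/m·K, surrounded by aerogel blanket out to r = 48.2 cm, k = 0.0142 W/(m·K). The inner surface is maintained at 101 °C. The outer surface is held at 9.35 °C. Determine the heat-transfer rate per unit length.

Q' = 23.0 W/m

Treat each layer as a resistance in series:
  R'_copper = ln(0.200/0.162)/(2πk) = 0.2107/(2π·460) = 7.291×10^-5 m·K/W
  R'_cellular glass = ln(0.412/0.200)/(2πk) = 0.7227/(2π·0.0516) = 2.229 m·K/W
  R'_aerogel blanket = ln(0.482/0.412)/(2πk) = 0.1569/(2π·0.0142) = 1.759 m·K/W
ΣR = 7.291×10^-5 + 2.229 + 1.759 = 3.988 m·K/W
Q' = ΔT/ΣR = (101 °C − 9.35 °C)/3.988 = 23.0 W/m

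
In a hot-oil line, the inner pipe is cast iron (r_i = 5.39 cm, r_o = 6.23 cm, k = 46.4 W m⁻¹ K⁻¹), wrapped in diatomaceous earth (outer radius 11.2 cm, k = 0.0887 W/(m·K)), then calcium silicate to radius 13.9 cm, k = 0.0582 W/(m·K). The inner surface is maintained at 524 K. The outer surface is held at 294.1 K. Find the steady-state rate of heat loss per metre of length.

Q' = 140 W/m

Resistance network (inner→outer):
  R'_cast iron = ln(0.0623/0.0539)/(2πk) = 0.1448/(2π·46.4) = 4.968×10^-4 m·K/W
  R'_diatomaceous earth = ln(0.112/0.0623)/(2πk) = 0.5865/(2π·0.0887) = 1.052 m·K/W
  R'_calcium silicate = ln(0.139/0.112)/(2πk) = 0.2160/(2π·0.0582) = 0.5906 m·K/W
ΣR = 4.968×10^-4 + 1.052 + 0.5906 = 1.643 m·K/W
Q' = ΔT/ΣR = (524 K − 294.1 K)/1.643 = 140 W/m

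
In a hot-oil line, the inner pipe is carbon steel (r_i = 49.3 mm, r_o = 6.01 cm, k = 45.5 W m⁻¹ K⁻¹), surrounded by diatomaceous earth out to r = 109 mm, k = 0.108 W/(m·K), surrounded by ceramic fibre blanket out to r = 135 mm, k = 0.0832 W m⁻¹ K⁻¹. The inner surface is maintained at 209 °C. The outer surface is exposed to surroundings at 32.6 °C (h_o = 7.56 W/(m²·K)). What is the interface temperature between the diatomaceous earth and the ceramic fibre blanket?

Resistance network (inner→outer):
  R'_carbon steel = ln(0.0601/0.0493)/(2πk) = 0.1981/(2π·45.5) = 6.929×10^-4 m·K/W
  R'_diatomaceous earth = ln(0.109/0.0601)/(2πk) = 0.5953/(2π·0.108) = 0.8773 m·K/W
  R'_ceramic fibre blanket = ln(0.135/0.109)/(2πk) = 0.2139/(2π·0.0832) = 0.4092 m·K/W
  R'_conv,out = 1/(2πr h) = 1/(2π·0.135·7.56) = 0.1559 m·K/W
ΣR = 6.929×10^-4 + 0.8773 + 0.4092 + 0.1559 = 1.443 m·K/W
Q' = ΔT/ΣR = (209 °C − 32.6 °C)/1.443 = 122.2 W/m
From the inner boundary to the diatomaceous earth/ceramic fibre blanket interface, ΣR_partial = 0.8780 m·K/W.
T_interface = T_in − Q'·ΣR_partial = 209 °C − (122.2)(0.8780) = 102 °C

T = 102 °C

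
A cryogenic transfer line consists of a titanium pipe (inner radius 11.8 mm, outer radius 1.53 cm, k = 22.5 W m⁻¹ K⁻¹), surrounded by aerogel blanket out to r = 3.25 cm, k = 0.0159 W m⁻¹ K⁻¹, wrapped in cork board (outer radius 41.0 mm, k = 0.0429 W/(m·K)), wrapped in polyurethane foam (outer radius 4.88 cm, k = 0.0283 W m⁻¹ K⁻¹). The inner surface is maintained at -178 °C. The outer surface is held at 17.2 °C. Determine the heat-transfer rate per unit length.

Q' = 20.8 W/m

Treat each layer as a resistance in series:
  R'_titanium = ln(0.0153/0.0118)/(2πk) = 0.2598/(2π·22.5) = 0.001837 m·K/W
  R'_aerogel blanket = ln(0.0325/0.0153)/(2πk) = 0.7534/(2π·0.0159) = 7.541 m·K/W
  R'_cork board = ln(0.0410/0.0325)/(2πk) = 0.2323/(2π·0.0429) = 0.8619 m·K/W
  R'_polyurethane foam = ln(0.0488/0.0410)/(2πk) = 0.1742/(2π·0.0283) = 0.9794 m·K/W
ΣR = 0.001837 + 7.541 + 0.8619 + 0.9794 = 9.384 m·K/W
Q' = ΔT/ΣR = (-178 °C − 17.2 °C)/9.384 = -20.8 W/m
(Negative Q' ⇒ heat flows inward; heat gain = 20.8 W/m.)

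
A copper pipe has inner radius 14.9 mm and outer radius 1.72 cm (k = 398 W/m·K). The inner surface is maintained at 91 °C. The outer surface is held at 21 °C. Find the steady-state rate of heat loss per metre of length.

Q' = 2πk·ΔT/ln(r₂/r₁) = 2π × 398 × 70 / ln(0.0172/0.0149) = 1.22×10^6 W/m

Q' = 1220 kW/m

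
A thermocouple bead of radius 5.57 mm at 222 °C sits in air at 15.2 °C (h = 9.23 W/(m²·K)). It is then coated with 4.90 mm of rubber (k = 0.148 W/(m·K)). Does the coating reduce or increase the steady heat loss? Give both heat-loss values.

Critical radius for a sphere: r_cr = 2k/h = 0.0321 m = 3.21 cm.
Outer radius after coating: r₂ = 0.00557 + 0.00490 = 0.01047 m.
Since r₁ < r_cr and r₂ ≤ r_cr, the coating moves toward the maximum at r_cr — heat loss rises.
Bare: R = 1/(4πr₁²h) = 277.9 K/W; Q = 206.8/277.9 = 0.744 W.
Coated: R = R_cond + R_conv = 123.8 K/W; Q = 206.8/123.8 = 1.67 W.

increases: 0.744 → 1.67 W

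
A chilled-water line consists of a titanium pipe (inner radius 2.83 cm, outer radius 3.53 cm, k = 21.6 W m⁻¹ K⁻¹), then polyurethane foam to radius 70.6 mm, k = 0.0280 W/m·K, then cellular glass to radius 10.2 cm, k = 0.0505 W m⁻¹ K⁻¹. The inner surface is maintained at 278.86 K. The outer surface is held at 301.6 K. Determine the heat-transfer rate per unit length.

Q' = 4.46 W/m

Series thermal resistances, inner to outer:
  R'_titanium = ln(0.0353/0.0283)/(2πk) = 0.2210/(2π·21.6) = 0.001629 m·K/W
  R'_polyurethane foam = ln(0.0706/0.0353)/(2πk) = 0.6931/(2π·0.0280) = 3.940 m·K/W
  R'_cellular glass = ln(0.102/0.0706)/(2πk) = 0.3679/(2π·0.0505) = 1.160 m·K/W
ΣR = 0.001629 + 3.940 + 1.160 = 5.102 m·K/W
Q' = ΔT/ΣR = (278.86 K − 301.6 K)/5.102 = -4.46 W/m
(Negative Q' ⇒ heat flows inward; heat gain = 4.46 W/m.)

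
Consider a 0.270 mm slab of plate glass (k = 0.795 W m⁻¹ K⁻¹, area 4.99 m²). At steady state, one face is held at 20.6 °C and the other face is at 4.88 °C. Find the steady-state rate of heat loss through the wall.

Q = 2.31×10^5 W

Q = kA·ΔT/L = 0.795 × 4.99 × |20.6 °C − 4.88 °C| / 2.70×10^-4 = 2.31×10^5 W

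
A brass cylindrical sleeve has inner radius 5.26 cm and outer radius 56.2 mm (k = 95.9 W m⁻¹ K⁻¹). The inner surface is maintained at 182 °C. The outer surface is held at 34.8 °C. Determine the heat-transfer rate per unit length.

Q' = 2πk·ΔT/ln(r₂/r₁) = 2π × 95.9 × 147.2 / ln(0.0562/0.0526) = 1.34×10^6 W/m

Q' = 1340 kW/m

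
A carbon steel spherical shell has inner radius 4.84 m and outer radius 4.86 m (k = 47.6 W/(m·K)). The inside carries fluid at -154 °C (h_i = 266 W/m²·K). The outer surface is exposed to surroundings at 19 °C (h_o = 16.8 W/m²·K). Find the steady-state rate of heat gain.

Q = 806 kW

Series thermal resistances, inner to outer:
  R_conv,in = 1/(4πr²h) = 1/(4π·4.84²·266) = 1.277×10^-5 K/W
  R_carbon steel = (1/4.84 − 1/4.86)/(4πk) = 8.503×10^-4/(4π·47.6) = 1.421×10^-6 K/W
  R_conv,out = 1/(4πr²h) = 1/(4π·4.86²·16.8) = 2.005×10^-4 K/W
ΣR = 1.277×10^-5 + 1.421×10^-6 + 2.005×10^-4 = 2.147×10^-4 K/W
Q = ΔT/ΣR = (-154 °C − 19 °C)/2.147×10^-4 = -8.06×10^5 W
(Negative Q ⇒ heat flows inward; heat gain = 8.06×10^5 W.)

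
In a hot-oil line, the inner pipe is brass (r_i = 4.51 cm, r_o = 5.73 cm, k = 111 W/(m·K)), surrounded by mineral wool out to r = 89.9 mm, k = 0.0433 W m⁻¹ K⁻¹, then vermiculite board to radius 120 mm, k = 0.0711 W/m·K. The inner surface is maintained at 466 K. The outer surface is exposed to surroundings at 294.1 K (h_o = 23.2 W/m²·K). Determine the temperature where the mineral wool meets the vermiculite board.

T = 345.4 K

Resistance network (inner→outer):
  R'_brass = ln(0.0573/0.0451)/(2πk) = 0.2394/(2π·111) = 3.433×10^-4 m·K/W
  R'_mineral wool = ln(0.0899/0.0573)/(2πk) = 0.4504/(2π·0.0433) = 1.655 m·K/W
  R'_vermiculite board = ln(0.120/0.0899)/(2πk) = 0.2888/(2π·0.0711) = 0.6465 m·K/W
  R'_conv,out = 1/(2πr h) = 1/(2π·0.120·23.2) = 0.05717 m·K/W
ΣR = 3.433×10^-4 + 1.655 + 0.6465 + 0.05717 = 2.359 m·K/W
Q' = ΔT/ΣR = (466 K − 294.1 K)/2.359 = 72.87 W/m
From the inner boundary to the mineral wool/vermiculite board interface, ΣR_partial = 1.655 m·K/W.
T_interface = T_in − Q'·ΣR_partial = 466 K − (72.87)(1.655) = 345.4 K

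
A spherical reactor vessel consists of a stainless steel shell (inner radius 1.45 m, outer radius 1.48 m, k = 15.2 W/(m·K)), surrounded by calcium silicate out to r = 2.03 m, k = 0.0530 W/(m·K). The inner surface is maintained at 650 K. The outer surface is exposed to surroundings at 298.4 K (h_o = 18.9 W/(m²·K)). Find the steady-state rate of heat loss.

Q = 1270 W

Treat each layer as a resistance in series:
  R_stainless steel = (1/1.45 − 1/1.48)/(4πk) = 0.01398/(4π·15.2) = 7.319×10^-5 K/W
  R_calcium silicate = (1/1.48 − 1/2.03)/(4πk) = 0.1831/(4π·0.0530) = 0.2749 K/W
  R_conv,out = 1/(4πr²h) = 1/(4π·2.03²·18.9) = 0.001022 K/W
ΣR = 7.319×10^-5 + 0.2749 + 0.001022 = 0.2760 K/W
Q = ΔT/ΣR = (650 K − 298.4 K)/0.2760 = 1270 W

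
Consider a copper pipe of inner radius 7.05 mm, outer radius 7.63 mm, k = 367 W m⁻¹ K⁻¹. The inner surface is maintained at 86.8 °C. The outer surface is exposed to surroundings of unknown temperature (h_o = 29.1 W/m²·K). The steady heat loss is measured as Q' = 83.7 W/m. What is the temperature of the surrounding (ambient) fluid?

T_out = 26.8 °C

Series resistances:
  R'_copper = ln(0.00763/0.00705)/(2πk) = 0.07906/(2π·367) = 3.429×10^-5 m·K/W
  R'_conv,out = 1/(2πr h) = 1/(2π·0.00763·29.1) = 0.7168 m·K/W
ΣR = 0.7168 m·K/W
ΔT = Q'·ΣR = 83.7 × 0.7168 = 60.00 K
Heat flows outward, so T_out = T_in − ΔT = 86.8 − 60.00 = 26.8 °C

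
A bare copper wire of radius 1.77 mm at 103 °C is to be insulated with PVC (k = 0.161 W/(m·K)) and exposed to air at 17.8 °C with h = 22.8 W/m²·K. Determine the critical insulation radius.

For a cylinder, r_cr = k_ins/h = 0.161/22.8 = 0.00706 m = 0.706 cm

r_cr = 0.706 cm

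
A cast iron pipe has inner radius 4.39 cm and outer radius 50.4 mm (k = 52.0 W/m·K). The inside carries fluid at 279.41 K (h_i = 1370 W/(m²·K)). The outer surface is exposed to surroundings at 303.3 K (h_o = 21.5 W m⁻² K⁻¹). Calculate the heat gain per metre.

Q' = 159 W/m

Resistance network (inner→outer):
  R'_conv,in = 1/(2πr h) = 1/(2π·0.0439·1370) = 0.002646 m·K/W
  R'_cast iron = ln(0.0504/0.0439)/(2πk) = 0.1381/(2π·52.0) = 4.226×10^-4 m·K/W
  R'_conv,out = 1/(2πr h) = 1/(2π·0.0504·21.5) = 0.1469 m·K/W
ΣR = 0.002646 + 4.226×10^-4 + 0.1469 = 0.1500 m·K/W
Q' = ΔT/ΣR = (279.41 K − 303.3 K)/0.1500 = -159 W/m
(Negative Q' ⇒ heat flows inward; heat gain = 159 W/m.)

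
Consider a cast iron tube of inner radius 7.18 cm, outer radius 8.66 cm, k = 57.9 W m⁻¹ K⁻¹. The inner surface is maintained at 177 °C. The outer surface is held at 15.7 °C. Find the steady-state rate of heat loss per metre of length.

Q' = 3.13×10^5 W/m

Q' = 2πk·ΔT/ln(r₂/r₁) = 2π × 57.9 × 161.3 / ln(0.0866/0.0718) = 3.13×10^5 W/m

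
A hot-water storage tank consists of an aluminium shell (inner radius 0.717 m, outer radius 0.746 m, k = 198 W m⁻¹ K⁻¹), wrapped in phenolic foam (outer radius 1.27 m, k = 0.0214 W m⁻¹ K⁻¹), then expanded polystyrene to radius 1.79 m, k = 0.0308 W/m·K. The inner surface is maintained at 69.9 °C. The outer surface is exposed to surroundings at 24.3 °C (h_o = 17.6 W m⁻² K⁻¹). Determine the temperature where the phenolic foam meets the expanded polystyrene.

Resistance network (inner→outer):
  R_aluminium = (1/0.717 − 1/0.746)/(4πk) = 0.05422/(4π·198) = 2.179×10^-5 K/W
  R_phenolic foam = (1/0.746 − 1/1.27)/(4πk) = 0.5531/(4π·0.0214) = 2.057 K/W
  R_expanded polystyrene = (1/1.27 − 1/1.79)/(4πk) = 0.2287/(4π·0.0308) = 0.5910 K/W
  R_conv,out = 1/(4πr²h) = 1/(4π·1.79²·17.6) = 0.001411 K/W
ΣR = 2.179×10^-5 + 2.057 + 0.5910 + 0.001411 = 2.649 K/W
Q = ΔT/ΣR = (69.9 °C − 24.3 °C)/2.649 = 17.21 W
From the inner boundary to the phenolic foam/expanded polystyrene interface, ΣR_partial = 2.057 K/W.
T_interface = T_in − Q·ΣR_partial = 69.9 °C − (17.21)(2.057) = 34.5 °C

T = 34.5 °C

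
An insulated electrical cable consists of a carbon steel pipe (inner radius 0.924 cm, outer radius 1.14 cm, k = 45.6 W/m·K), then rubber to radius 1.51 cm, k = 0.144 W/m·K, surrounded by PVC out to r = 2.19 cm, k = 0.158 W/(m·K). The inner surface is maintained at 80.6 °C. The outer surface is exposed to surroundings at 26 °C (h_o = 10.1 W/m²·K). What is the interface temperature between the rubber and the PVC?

Resistance network (inner→outer):
  R'_carbon steel = ln(0.0114/0.00924)/(2πk) = 0.2101/(2π·45.6) = 7.332×10^-4 m·K/W
  R'_rubber = ln(0.0151/0.0114)/(2πk) = 0.2811/(2π·0.144) = 0.3107 m·K/W
  R'_PVC = ln(0.0219/0.0151)/(2πk) = 0.3718/(2π·0.158) = 0.3745 m·K/W
  R'_conv,out = 1/(2πr h) = 1/(2π·0.0219·10.1) = 0.7195 m·K/W
ΣR = 7.332×10^-4 + 0.3107 + 0.3745 + 0.7195 = 1.405 m·K/W
Q' = ΔT/ΣR = (80.6 °C − 26 °C)/1.405 = 38.86 W/m
From the inner boundary to the rubber/PVC interface, ΣR_partial = 0.3114 m·K/W.
T_interface = T_in − Q'·ΣR_partial = 80.6 °C − (38.86)(0.3114) = 68.5 °C

T = 68.5 °C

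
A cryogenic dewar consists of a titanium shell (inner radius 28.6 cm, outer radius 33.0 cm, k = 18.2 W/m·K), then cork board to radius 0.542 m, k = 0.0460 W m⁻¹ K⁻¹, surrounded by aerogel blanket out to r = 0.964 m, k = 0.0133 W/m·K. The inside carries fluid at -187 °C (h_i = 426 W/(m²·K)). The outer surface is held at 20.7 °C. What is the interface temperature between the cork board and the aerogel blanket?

Resistance network (inner→outer):
  R_conv,in = 1/(4πr²h) = 1/(4π·0.286²·426) = 0.002284 K/W
  R_titanium = (1/0.286 − 1/0.330)/(4πk) = 0.4662/(4π·18.2) = 0.002038 K/W
  R_cork board = (1/0.330 − 1/0.542)/(4πk) = 1.185/(4π·0.0460) = 2.050 K/W
  R_aerogel blanket = (1/0.542 − 1/0.964)/(4πk) = 0.8077/(4π·0.0133) = 4.833 K/W
ΣR = 0.002284 + 0.002038 + 2.050 + 4.833 = 6.887 K/W
Q = ΔT/ΣR = (-187 °C − 20.7 °C)/6.887 = -30.16 W
From the inner boundary to the cork board/aerogel blanket interface, ΣR_partial = 2.054 K/W.
T_interface = T_in − Q·ΣR_partial = -187 °C − (-30.16)(2.054) = -125 °C

T = -125 °C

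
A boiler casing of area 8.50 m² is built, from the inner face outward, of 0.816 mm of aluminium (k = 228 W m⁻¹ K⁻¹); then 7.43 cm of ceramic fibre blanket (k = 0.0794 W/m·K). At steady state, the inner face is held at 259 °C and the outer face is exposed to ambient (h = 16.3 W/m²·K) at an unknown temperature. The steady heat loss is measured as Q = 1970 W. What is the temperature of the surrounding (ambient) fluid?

T_out = 27.9 °C

Sum the resistances:
  R_aluminium = L/(kA) = 8.16×10^-4/(228·8.50) = 4.211×10^-7 K/W
  R_ceramic fibre blanket = L/(kA) = 0.0743/(0.0794·8.50) = 0.1101 K/W
  R_conv,out = 1/(hA) = 1/(16.3·8.50) = 0.007218 K/W
ΣR = 0.1173 K/W
ΔT = Q·ΣR = 1970 × 0.1173 = 231.1 K
Heat flows outward, so T_out = T_in − ΔT = 259 − 231.1 = 27.9 °C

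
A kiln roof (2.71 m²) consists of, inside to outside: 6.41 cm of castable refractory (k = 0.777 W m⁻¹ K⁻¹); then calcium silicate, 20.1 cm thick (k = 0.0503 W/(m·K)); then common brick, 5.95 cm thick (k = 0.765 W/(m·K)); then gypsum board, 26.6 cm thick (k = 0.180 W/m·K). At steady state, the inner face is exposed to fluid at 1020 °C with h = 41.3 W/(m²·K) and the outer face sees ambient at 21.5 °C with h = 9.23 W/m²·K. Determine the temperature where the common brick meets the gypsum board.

Treat each layer as a resistance in series:
  R_conv,in = 1/(hA) = 1/(41.3·2.71) = 0.008935 K/W
  R_castable refractory = L/(kA) = 0.0641/(0.777·2.71) = 0.03044 K/W
  R_calcium silicate = L/(kA) = 0.201/(0.0503·2.71) = 1.475 K/W
  R_common brick = L/(kA) = 0.0595/(0.765·2.71) = 0.02870 K/W
  R_gypsum board = L/(kA) = 0.266/(0.180·2.71) = 0.5453 K/W
  R_conv,out = 1/(hA) = 1/(9.23·2.71) = 0.03998 K/W
ΣR = 0.008935 + 0.03044 + 1.475 + 0.02870 + 0.5453 + 0.03998 = 2.128 K/W
Q = ΔT/ΣR = (1020 °C − 21.5 °C)/2.128 = 469.2 W
From the inner boundary to the common brick/gypsum board interface, ΣR_partial = 1.543 K/W.
T_interface = T_in − Q·ΣR_partial = 1020 °C − (469.2)(1.543) = 296 °C

T = 296 °C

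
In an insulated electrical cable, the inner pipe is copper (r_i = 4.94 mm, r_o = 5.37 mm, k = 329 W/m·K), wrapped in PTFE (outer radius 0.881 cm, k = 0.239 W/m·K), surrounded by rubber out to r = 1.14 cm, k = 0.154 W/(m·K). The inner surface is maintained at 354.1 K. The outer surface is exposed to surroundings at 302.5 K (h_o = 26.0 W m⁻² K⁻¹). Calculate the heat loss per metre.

Q' = 45.5 W/m

Series thermal resistances, inner to outer:
  R'_copper = ln(0.00537/0.00494)/(2πk) = 0.08346/(2π·329) = 4.038×10^-5 m·K/W
  R'_PTFE = ln(0.00881/0.00537)/(2πk) = 0.4951/(2π·0.239) = 0.3297 m·K/W
  R'_rubber = ln(0.0114/0.00881)/(2πk) = 0.2577/(2π·0.154) = 0.2664 m·K/W
  R'_conv,out = 1/(2πr h) = 1/(2π·0.0114·26.0) = 0.5370 m·K/W
ΣR = 4.038×10^-5 + 0.3297 + 0.2664 + 0.5370 = 1.133 m·K/W
Q' = ΔT/ΣR = (354.1 K − 302.5 K)/1.133 = 45.5 W/m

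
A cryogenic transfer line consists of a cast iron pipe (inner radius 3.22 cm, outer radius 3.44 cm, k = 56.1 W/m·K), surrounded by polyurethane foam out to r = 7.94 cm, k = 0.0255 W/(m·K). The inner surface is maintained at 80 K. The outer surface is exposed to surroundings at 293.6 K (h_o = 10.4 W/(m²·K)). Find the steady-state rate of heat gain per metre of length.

Series thermal resistances, inner to outer:
  R'_cast iron = ln(0.0344/0.0322)/(2πk) = 0.06609/(2π·56.1) = 1.875×10^-4 m·K/W
  R'_polyurethane foam = ln(0.0794/0.0344)/(2πk) = 0.8364/(2π·0.0255) = 5.221 m·K/W
  R'_conv,out = 1/(2πr h) = 1/(2π·0.0794·10.4) = 0.1927 m·K/W
ΣR = 1.875×10^-4 + 5.221 + 0.1927 = 5.414 m·K/W
Q' = ΔT/ΣR = (80 K − 293.6 K)/5.414 = -39.5 W/m
(Negative Q' ⇒ heat flows inward; heat gain = 39.5 W/m.)

Q' = 39.5 W/m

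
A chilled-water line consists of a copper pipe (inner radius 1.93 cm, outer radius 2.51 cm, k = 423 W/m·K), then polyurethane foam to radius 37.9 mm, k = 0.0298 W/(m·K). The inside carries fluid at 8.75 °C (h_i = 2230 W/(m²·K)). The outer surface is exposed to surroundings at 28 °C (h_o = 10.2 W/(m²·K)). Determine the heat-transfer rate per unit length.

Resistance network (inner→outer):
  R'_conv,in = 1/(2πr h) = 1/(2π·0.0193·2230) = 0.003698 m·K/W
  R'_copper = ln(0.0251/0.0193)/(2πk) = 0.2628/(2π·423) = 9.887×10^-5 m·K/W
  R'_polyurethane foam = ln(0.0379/0.0251)/(2πk) = 0.4121/(2π·0.0298) = 2.201 m·K/W
  R'_conv,out = 1/(2πr h) = 1/(2π·0.0379·10.2) = 0.4117 m·K/W
ΣR = 0.003698 + 9.887×10^-5 + 2.201 + 0.4117 = 2.616 m·K/W
Q' = ΔT/ΣR = (8.75 °C − 28 °C)/2.616 = -7.36 W/m
(Negative Q' ⇒ heat flows inward; heat gain = 7.36 W/m.)

Q' = 7.36 W/m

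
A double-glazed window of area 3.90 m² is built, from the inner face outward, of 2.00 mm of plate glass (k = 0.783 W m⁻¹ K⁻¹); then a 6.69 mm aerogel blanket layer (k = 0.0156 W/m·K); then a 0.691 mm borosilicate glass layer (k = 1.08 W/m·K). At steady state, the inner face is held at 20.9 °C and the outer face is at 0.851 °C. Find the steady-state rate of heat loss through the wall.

Q = 181 W

Series thermal resistances, inner to outer:
  R_plate glass = L/(kA) = 0.00200/(0.783·3.90) = 6.549×10^-4 K/W
  R_aerogel blanket = L/(kA) = 0.00669/(0.0156·3.90) = 0.1100 K/W
  R_borosilicate glass = L/(kA) = 6.91×10^-4/(1.08·3.90) = 1.641×10^-4 K/W
ΣR = 6.549×10^-4 + 0.1100 + 1.641×10^-4 = 0.1108 K/W
Q = ΔT/ΣR = (20.9 °C − 0.851 °C)/0.1108 = 181 W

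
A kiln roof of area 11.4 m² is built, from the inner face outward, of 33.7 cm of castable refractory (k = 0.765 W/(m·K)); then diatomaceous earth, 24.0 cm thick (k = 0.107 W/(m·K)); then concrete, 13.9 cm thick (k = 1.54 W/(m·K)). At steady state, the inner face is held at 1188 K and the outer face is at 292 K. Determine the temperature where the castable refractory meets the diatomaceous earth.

Treat each layer as a resistance in series:
  R_castable refractory = L/(kA) = 0.337/(0.765·11.4) = 0.03864 K/W
  R_diatomaceous earth = L/(kA) = 0.240/(0.107·11.4) = 0.1968 K/W
  R_concrete = L/(kA) = 0.139/(1.54·11.4) = 0.007918 K/W
ΣR = 0.03864 + 0.1968 + 0.007918 = 0.2434 K/W
Q = ΔT/ΣR = (1188 K − 292 K)/0.2434 = 3681 W
From the inner boundary to the castable refractory/diatomaceous earth interface, ΣR_partial = 0.03864 K/W.
T_interface = T_in − Q·ΣR_partial = 1188 K − (3681)(0.03864) = 1046 K

T = 1046 K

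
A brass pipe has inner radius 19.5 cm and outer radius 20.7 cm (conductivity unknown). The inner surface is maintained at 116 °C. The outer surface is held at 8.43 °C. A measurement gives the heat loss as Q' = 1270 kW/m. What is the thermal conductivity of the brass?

ΣR = ΔT/Q' = |116 − 8.43|/1.27×10^6 = 8.470×10^-5 m·K/W
ln(r₂/r₁)/(2πk) = 8.470×10^-5 ⇒ k = 0.05972/(2π·8.470×10^-5) = 112 W/m·K

k = 112 W/m·K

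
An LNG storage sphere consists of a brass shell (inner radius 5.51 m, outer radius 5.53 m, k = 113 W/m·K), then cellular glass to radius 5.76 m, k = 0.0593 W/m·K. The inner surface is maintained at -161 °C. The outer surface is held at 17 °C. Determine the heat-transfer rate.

Q = 18.4 kW

Treat each layer as a resistance in series:
  R_brass = (1/5.51 − 1/5.53)/(4πk) = 6.564×10^-4/(4π·113) = 4.622×10^-7 K/W
  R_cellular glass = (1/5.53 − 1/5.76)/(4πk) = 0.007221/(4π·0.0593) = 0.009690 K/W
ΣR = 4.622×10^-7 + 0.009690 = 0.009690 K/W
Q = ΔT/ΣR = (-161 °C − 17 °C)/0.009690 = -18400 W
(Negative Q ⇒ heat flows inward; heat gain = 18400 W.)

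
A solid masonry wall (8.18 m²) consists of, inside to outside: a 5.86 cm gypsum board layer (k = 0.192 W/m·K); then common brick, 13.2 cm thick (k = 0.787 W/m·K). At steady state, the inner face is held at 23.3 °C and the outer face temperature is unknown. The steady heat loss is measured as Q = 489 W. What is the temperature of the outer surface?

Sum the resistances:
  R_gypsum board = L/(kA) = 0.0586/(0.192·8.18) = 0.03731 K/W
  R_common brick = L/(kA) = 0.132/(0.787·8.18) = 0.02050 K/W
ΣR = 0.05782 K/W
ΔT = Q·ΣR = 489 × 0.05782 = 28.27 K
Heat flows outward, so T_out = T_in − ΔT = 23.3 − 28.27 = -4.97 °C

T_out = -4.97 °C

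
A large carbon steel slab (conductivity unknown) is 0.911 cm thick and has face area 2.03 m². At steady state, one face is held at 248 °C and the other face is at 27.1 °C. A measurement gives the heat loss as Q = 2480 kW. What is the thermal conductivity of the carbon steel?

ΣR = ΔT/Q = |248 − 27.1|/2.48×10^6 = 8.907×10^-5 K/W
L/(kA) = 8.907×10^-5 ⇒ k = 0.00911/(8.907×10^-5·2.03) = 50.4 W/m·K

k = 50.4 W/m·K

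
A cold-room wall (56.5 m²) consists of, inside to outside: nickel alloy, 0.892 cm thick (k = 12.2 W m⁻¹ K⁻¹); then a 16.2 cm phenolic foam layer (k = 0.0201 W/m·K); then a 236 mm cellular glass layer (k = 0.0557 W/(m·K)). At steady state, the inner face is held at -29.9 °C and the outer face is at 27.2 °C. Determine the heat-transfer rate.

Q = 262 W

Series thermal resistances, inner to outer:
  R_nickel alloy = L/(kA) = 0.00892/(12.2·56.5) = 1.294×10^-5 K/W
  R_phenolic foam = L/(kA) = 0.162/(0.0201·56.5) = 0.1426 K/W
  R_cellular glass = L/(kA) = 0.236/(0.0557·56.5) = 0.07499 K/W
ΣR = 1.294×10^-5 + 0.1426 + 0.07499 = 0.2176 K/W
Q = ΔT/ΣR = (-29.9 °C − 27.2 °C)/0.2176 = -262 W
(Negative Q ⇒ heat flows inward; heat gain = 262 W.)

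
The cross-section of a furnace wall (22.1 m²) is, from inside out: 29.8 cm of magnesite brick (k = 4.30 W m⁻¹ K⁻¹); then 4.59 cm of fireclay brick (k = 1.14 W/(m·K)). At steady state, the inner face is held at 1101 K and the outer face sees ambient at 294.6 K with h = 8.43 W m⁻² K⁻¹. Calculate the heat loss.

Q = 78100 W

Resistance network (inner→outer):
  R_magnesite brick = L/(kA) = 0.298/(4.30·22.1) = 0.003136 K/W
  R_fireclay brick = L/(kA) = 0.0459/(1.14·22.1) = 0.001822 K/W
  R_conv,out = 1/(hA) = 1/(8.43·22.1) = 0.005368 K/W
ΣR = 0.003136 + 0.001822 + 0.005368 = 0.01033 K/W
Q = ΔT/ΣR = (1101 K − 294.6 K)/0.01033 = 78100 W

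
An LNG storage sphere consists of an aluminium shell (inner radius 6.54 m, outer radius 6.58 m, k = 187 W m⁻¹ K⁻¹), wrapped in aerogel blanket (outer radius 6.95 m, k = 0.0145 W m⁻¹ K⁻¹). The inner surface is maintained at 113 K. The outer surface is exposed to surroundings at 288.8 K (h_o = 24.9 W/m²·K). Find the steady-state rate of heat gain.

Treat each layer as a resistance in series:
  R_aluminium = (1/6.54 − 1/6.58)/(4πk) = 9.295×10^-4/(4π·187) = 3.956×10^-7 K/W
  R_aerogel blanket = (1/6.58 − 1/6.95)/(4πk) = 0.008091/(4π·0.0145) = 0.04440 K/W
  R_conv,out = 1/(4πr²h) = 1/(4π·6.95²·24.9) = 6.616×10^-5 K/W
ΣR = 3.956×10^-7 + 0.04440 + 6.616×10^-5 = 0.04447 K/W
Q = ΔT/ΣR = (113 K − 288.8 K)/0.04447 = -3950 W
(Negative Q ⇒ heat flows inward; heat gain = 3950 W.)

Q = 3.95 kW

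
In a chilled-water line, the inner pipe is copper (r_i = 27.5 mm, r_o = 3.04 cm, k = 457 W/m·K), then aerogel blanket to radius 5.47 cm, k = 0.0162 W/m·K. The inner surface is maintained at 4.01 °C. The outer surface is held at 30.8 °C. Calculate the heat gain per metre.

Resistance network (inner→outer):
  R'_copper = ln(0.0304/0.0275)/(2πk) = 0.1003/(2π·457) = 3.492×10^-5 m·K/W
  R'_aerogel blanket = ln(0.0547/0.0304)/(2πk) = 0.5874/(2π·0.0162) = 5.771 m·K/W
ΣR = 3.492×10^-5 + 5.771 = 5.771 m·K/W
Q' = ΔT/ΣR = (4.01 °C − 30.8 °C)/5.771 = -4.64 W/m
(Negative Q' ⇒ heat flows inward; heat gain = 4.64 W/m.)

Q' = 4.64 W/m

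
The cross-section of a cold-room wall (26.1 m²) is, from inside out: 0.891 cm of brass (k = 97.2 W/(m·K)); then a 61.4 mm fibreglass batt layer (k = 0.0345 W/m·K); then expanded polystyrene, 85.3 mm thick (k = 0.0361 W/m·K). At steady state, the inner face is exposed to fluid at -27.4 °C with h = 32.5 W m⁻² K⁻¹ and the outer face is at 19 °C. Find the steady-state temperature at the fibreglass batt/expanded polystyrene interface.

Series thermal resistances, inner to outer:
  R_conv,in = 1/(hA) = 1/(32.5·26.1) = 0.001179 K/W
  R_brass = L/(kA) = 0.00891/(97.2·26.1) = 3.512×10^-6 K/W
  R_fibreglass batt = L/(kA) = 0.0614/(0.0345·26.1) = 0.06819 K/W
  R_expanded polystyrene = L/(kA) = 0.0853/(0.0361·26.1) = 0.09053 K/W
ΣR = 0.001179 + 3.512×10^-6 + 0.06819 + 0.09053 = 0.1599 K/W
Q = ΔT/ΣR = (-27.4 °C − 19 °C)/0.1599 = -290.2 W
From the inner boundary to the fibreglass batt/expanded polystyrene interface, ΣR_partial = 0.06937 K/W.
T_interface = T_in − Q·ΣR_partial = -27.4 °C − (-290.2)(0.06937) = -7.27 °C

T = -7.27 °C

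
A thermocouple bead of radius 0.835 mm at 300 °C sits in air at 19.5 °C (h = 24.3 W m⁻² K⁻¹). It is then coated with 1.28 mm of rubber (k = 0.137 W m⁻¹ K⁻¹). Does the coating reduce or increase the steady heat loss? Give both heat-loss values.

Critical radius for a sphere: r_cr = 2k/h = 0.0113 m = 1.13 cm.
Outer radius after coating: r₂ = 8.35×10^-4 + 0.00128 = 0.002115 m.
Since r₁ < r_cr and r₂ ≤ r_cr, the coating moves toward the maximum at r_cr — heat loss rises.
Bare: R = 1/(4πr₁²h) = 4697 K/W; Q = 280.5/4697 = 0.0597 W.
Coated: R = R_cond + R_conv = 1153 K/W; Q = 280.5/1153 = 0.243 W.

increases: 0.0597 → 0.243 W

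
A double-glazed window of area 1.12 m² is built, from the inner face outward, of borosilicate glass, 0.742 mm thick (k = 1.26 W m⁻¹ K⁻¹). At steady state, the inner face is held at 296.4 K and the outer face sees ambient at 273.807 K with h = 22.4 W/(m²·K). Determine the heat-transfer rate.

Q = 559 W

Series thermal resistances, inner to outer:
  R_borosilicate glass = L/(kA) = 7.42×10^-4/(1.26·1.12) = 5.258×10^-4 K/W
  R_conv,out = 1/(hA) = 1/(22.4·1.12) = 0.03986 K/W
ΣR = 5.258×10^-4 + 0.03986 = 0.04039 K/W
Q = ΔT/ΣR = (296.4 K − 273.807 K)/0.04039 = 559 W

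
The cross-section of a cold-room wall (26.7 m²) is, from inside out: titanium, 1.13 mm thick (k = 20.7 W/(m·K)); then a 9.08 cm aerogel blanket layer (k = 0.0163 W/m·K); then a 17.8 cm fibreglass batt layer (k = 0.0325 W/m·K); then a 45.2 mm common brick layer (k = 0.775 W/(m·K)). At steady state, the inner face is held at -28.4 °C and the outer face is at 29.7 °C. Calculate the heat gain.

Q = 140 W

Resistance network (inner→outer):
  R_titanium = L/(kA) = 0.00113/(20.7·26.7) = 2.045×10^-6 K/W
  R_aerogel blanket = L/(kA) = 0.0908/(0.0163·26.7) = 0.2086 K/W
  R_fibreglass batt = L/(kA) = 0.178/(0.0325·26.7) = 0.2051 K/W
  R_common brick = L/(kA) = 0.0452/(0.775·26.7) = 0.002184 K/W
ΣR = 2.045×10^-6 + 0.2086 + 0.2051 + 0.002184 = 0.4159 K/W
Q = ΔT/ΣR = (-28.4 °C − 29.7 °C)/0.4159 = -140 W
(Negative Q ⇒ heat flows inward; heat gain = 140 W.)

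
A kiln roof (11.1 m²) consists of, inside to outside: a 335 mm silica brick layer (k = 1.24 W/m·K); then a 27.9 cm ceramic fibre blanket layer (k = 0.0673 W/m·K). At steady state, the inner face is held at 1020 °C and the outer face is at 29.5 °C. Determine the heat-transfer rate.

Resistance network (inner→outer):
  R_silica brick = L/(kA) = 0.335/(1.24·11.1) = 0.02434 K/W
  R_ceramic fibre blanket = L/(kA) = 0.279/(0.0673·11.1) = 0.3735 K/W
ΣR = 0.02434 + 0.3735 = 0.3978 K/W
Q = ΔT/ΣR = (1020 °C − 29.5 °C)/0.3978 = 2490 W

Q = 2.49 kW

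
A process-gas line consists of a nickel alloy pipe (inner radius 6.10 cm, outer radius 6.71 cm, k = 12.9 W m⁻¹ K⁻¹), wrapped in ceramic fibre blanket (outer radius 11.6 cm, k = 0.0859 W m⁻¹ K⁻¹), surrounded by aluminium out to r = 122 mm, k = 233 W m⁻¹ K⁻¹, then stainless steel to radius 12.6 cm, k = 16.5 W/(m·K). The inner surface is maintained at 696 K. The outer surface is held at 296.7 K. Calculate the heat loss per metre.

Treat each layer as a resistance in series:
  R'_nickel alloy = ln(0.0671/0.0610)/(2πk) = 0.09531/(2π·12.9) = 0.001176 m·K/W
  R'_ceramic fibre blanket = ln(0.116/0.0671)/(2πk) = 0.5474/(2π·0.0859) = 1.014 m·K/W
  R'_aluminium = ln(0.122/0.116)/(2πk) = 0.05043/(2π·233) = 3.445×10^-5 m·K/W
  R'_stainless steel = ln(0.126/0.122)/(2πk) = 0.03226/(2π·16.5) = 3.112×10^-4 m·K/W
ΣR = 0.001176 + 1.014 + 3.445×10^-5 + 3.112×10^-4 = 1.016 m·K/W
Q' = ΔT/ΣR = (696 K − 296.7 K)/1.016 = 393 W/m

Q' = 393 W/m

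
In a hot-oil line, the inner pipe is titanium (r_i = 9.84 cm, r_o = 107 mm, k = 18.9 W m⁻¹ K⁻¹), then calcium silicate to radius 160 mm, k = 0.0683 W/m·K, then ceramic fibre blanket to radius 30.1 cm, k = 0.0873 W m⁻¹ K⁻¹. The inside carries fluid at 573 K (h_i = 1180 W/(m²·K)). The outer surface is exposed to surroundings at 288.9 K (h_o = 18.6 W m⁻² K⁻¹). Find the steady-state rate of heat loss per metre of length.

Q' = 134 W/m

Treat each layer as a resistance in series:
  R'_conv,in = 1/(2πr h) = 1/(2π·0.0984·1180) = 0.001371 m·K/W
  R'_titanium = ln(0.107/0.0984)/(2πk) = 0.08379/(2π·18.9) = 7.056×10^-4 m·K/W
  R'_calcium silicate = ln(0.160/0.107)/(2πk) = 0.4023/(2π·0.0683) = 0.9376 m·K/W
  R'_ceramic fibre blanket = ln(0.301/0.160)/(2πk) = 0.6319/(2π·0.0873) = 1.152 m·K/W
  R'_conv,out = 1/(2πr h) = 1/(2π·0.301·18.6) = 0.02843 m·K/W
ΣR = 0.001371 + 7.056×10^-4 + 0.9376 + 1.152 + 0.02843 = 2.120 m·K/W
Q' = ΔT/ΣR = (573 K − 288.9 K)/2.120 = 134 W/m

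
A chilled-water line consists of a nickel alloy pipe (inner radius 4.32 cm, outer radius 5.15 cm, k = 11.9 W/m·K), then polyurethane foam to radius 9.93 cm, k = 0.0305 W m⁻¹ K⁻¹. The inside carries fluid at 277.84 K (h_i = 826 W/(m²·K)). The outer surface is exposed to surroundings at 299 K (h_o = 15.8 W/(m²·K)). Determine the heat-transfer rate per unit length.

Treat each layer as a resistance in series:
  R'_conv,in = 1/(2πr h) = 1/(2π·0.0432·826) = 0.004460 m·K/W
  R'_nickel alloy = ln(0.0515/0.0432)/(2πk) = 0.1757/(2π·11.9) = 0.002350 m·K/W
  R'_polyurethane foam = ln(0.0993/0.0515)/(2πk) = 0.6566/(2π·0.0305) = 3.426 m·K/W
  R'_conv,out = 1/(2πr h) = 1/(2π·0.0993·15.8) = 0.1014 m·K/W
ΣR = 0.004460 + 0.002350 + 3.426 + 0.1014 = 3.534 m·K/W
Q' = ΔT/ΣR = (277.84 K − 299 K)/3.534 = -5.99 W/m
(Negative Q' ⇒ heat flows inward; heat gain = 5.99 W/m.)

Q' = 5.99 W/m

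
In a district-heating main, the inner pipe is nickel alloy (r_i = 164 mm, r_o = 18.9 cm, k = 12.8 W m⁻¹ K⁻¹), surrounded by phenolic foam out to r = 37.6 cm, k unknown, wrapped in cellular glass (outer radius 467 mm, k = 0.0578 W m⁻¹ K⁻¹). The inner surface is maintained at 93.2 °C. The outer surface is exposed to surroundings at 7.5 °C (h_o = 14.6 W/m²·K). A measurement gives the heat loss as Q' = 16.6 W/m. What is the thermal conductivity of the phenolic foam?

k = 0.0241 W/m·K

ΣR = ΔT/Q' = |93.2 − 7.5|/16.6 = 5.163 m·K/W
Known resistances:
  R'_nickel alloy = ln(0.189/0.164)/(2πk) = 0.1419/(2π·12.8) = 0.001764 m·K/W
  R'_cellular glass = ln(0.467/0.376)/(2πk) = 0.2167/(2π·0.0578) = 0.5968 m·K/W
  R'_conv,out = 1/(2πr h) = 1/(2π·0.467·14.6) = 0.02334 m·K/W
R_phenolic foam = ΣR − ΣR_known = 5.163 − 0.6219 = 4.541 m·K/W
ln(r₂/r₁)/(2πk) = 4.541 ⇒ k = 0.6878/(2π·4.541) = 0.0241 W/m·K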